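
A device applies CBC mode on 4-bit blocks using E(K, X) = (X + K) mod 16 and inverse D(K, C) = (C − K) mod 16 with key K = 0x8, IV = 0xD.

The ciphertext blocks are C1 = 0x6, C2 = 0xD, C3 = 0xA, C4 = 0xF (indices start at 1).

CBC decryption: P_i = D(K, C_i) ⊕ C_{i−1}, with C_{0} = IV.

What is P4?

P4: D(K, 0xF) = 0x7; 0x7 ⊕ 0xA = 0xD.

P4 = 0xD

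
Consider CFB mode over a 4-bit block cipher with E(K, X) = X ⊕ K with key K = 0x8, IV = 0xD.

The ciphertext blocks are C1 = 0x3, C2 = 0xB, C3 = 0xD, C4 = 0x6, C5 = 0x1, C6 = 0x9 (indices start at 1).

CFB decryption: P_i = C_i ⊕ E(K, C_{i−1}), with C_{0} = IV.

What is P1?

P1: E(K, 0xD) = 0x5; 0x3 ⊕ 0x5 = 0x6.

P1 = 0x6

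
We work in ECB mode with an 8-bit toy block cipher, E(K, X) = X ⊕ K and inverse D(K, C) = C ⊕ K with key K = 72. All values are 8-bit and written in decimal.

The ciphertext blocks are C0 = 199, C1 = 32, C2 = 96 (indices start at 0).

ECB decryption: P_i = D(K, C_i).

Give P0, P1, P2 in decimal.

P0: D(K, 199) = 143.
P1: D(K, 32) = 104.
P2: D(K, 96) = 40.

P0 = 143, P1 = 104, P2 = 40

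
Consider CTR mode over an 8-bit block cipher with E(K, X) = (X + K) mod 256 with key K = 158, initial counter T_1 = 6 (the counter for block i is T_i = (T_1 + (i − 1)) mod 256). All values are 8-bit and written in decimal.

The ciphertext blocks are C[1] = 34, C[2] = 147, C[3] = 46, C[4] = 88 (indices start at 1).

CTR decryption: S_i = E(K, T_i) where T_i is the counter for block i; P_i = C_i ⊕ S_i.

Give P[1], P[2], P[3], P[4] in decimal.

P[1]: T = 6, S = E(K, T) = 164; 34 ⊕ 164 = 134.
P[2]: T = 7, S = E(K, T) = 165; 147 ⊕ 165 = 54.
P[3]: T = 8, S = E(K, T) = 166; 46 ⊕ 166 = 136.
P[4]: T = 9, S = E(K, T) = 167; 88 ⊕ 167 = 255.

P[1] = 134, P[2] = 54, P[3] = 136, P[4] = 255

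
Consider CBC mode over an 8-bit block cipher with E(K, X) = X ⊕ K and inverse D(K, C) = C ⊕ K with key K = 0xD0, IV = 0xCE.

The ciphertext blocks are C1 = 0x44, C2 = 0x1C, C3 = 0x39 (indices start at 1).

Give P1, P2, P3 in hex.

P1 = 0x5A, P2 = 0x88, P3 = 0xF5

CBC decryption: P_i = D(K, C_i) ⊕ C_{i−1}, with C_{0} = IV.
P1: D(K, 0x44) = 0x94; 0x94 ⊕ 0xCE = 0x5A.
P2: D(K, 0x1C) = 0xCC; 0xCC ⊕ 0x44 = 0x88.
P3: D(K, 0x39) = 0xE9; 0xE9 ⊕ 0x1C = 0xF5.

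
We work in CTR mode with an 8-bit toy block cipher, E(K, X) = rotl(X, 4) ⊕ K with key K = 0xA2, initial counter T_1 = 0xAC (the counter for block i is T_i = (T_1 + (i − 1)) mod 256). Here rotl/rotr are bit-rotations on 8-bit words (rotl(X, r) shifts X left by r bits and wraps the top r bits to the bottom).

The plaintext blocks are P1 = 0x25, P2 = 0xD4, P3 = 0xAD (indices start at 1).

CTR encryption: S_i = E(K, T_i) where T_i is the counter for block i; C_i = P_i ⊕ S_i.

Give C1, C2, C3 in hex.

C1 = 0x4D, C2 = 0xAC, C3 = 0xE5

C1: T = 0xAC, S = E(K, T) = 0x68; 0x25 ⊕ 0x68 = 0x4D.
C2: T = 0xAD, S = E(K, T) = 0x78; 0xD4 ⊕ 0x78 = 0xAC.
C3: T = 0xAE, S = E(K, T) = 0x48; 0xAD ⊕ 0x48 = 0xE5.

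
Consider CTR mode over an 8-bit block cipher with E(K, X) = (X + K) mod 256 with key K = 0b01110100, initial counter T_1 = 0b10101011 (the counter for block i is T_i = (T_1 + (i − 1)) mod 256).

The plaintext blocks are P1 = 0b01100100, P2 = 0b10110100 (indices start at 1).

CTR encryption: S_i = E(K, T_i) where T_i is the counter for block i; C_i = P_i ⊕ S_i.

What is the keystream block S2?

C1: T = 0b10101011, S = E(K, T) = 0b00011111; 0b01100100 ⊕ 0b00011111 = 0b01111011.
C2: T = 0b10101100, S = E(K, T) = 0b00100000; 0b10110100 ⊕ 0b00100000 = 0b10010100.
So S2 = 0b00100000.

0b00100000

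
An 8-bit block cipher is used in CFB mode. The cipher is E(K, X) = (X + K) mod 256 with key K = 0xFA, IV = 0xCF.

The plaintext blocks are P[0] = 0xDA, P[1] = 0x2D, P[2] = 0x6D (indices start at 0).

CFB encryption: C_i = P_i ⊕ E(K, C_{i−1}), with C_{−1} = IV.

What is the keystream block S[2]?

0x1A

C[0]: E(K, 0xCF) = 0xC9; 0xDA ⊕ 0xC9 = 0x13.
C[1]: E(K, 0x13) = 0x0D; 0x2D ⊕ 0x0D = 0x20.
C[2]: E(K, 0x20) = 0x1A; 0x6D ⊕ 0x1A = 0x77.
So S[2] = 0x1A.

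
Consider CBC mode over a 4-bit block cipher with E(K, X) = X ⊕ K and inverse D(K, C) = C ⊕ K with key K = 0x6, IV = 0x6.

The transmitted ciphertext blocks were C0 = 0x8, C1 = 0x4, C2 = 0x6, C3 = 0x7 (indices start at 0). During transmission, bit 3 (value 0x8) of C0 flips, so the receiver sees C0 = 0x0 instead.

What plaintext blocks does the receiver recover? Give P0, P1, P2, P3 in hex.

P0 = 0x0, P1 = 0x2, P2 = 0x4, P3 = 0x7

CBC decryption: P_i = D(K, C_i) ⊕ C_{i−1}, with C_{−1} = IV.
Only C0 changed, to 0x0. In CBC, a change in C_i garbles P_i and flips the same bit in P_{i+1}. Decrypting the received ciphertext:
P0: D(K, 0x0) = 0x6; 0x6 ⊕ 0x6 = 0x0.
P1: D(K, 0x4) = 0x2; 0x2 ⊕ 0x0 = 0x2.
P2: D(K, 0x6) = 0x0; 0x0 ⊕ 0x4 = 0x4.
P3: D(K, 0x7) = 0x1; 0x1 ⊕ 0x6 = 0x7.
Blocks that differ from the original plaintext: P0, P1.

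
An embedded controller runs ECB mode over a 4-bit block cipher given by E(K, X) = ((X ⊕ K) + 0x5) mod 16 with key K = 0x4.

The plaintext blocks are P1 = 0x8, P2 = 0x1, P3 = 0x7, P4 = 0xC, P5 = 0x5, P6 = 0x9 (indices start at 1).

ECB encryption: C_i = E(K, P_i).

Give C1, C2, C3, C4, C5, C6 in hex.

C1 = 0x1, C2 = 0xA, C3 = 0x8, C4 = 0xD, C5 = 0x6, C6 = 0x2

C1: E(K, 0x8) = 0x1.
C2: E(K, 0x1) = 0xA.
C3: E(K, 0x7) = 0x8.
C4: E(K, 0xC) = 0xD.
C5: E(K, 0x5) = 0x6.
C6: E(K, 0x9) = 0x2.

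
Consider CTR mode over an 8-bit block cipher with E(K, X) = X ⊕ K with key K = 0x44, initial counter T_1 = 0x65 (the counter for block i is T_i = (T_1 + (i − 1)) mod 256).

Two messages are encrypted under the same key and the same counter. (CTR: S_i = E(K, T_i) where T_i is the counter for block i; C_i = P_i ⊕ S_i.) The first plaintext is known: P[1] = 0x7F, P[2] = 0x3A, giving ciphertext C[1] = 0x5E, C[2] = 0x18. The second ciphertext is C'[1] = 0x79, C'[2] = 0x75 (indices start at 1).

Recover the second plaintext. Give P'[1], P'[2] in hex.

P'[1] = 0x58, P'[2] = 0x57

In CTR with a reused counter, both messages share the same keystream S_i, so C_i ⊕ C'_i = P_i ⊕ P'_i and thus P'_i = P_i ⊕ C_i ⊕ C'_i.
P'[1]: 0x7F ⊕ 0x5E ⊕ 0x79 = 0x58.
P'[2]: 0x3A ⊕ 0x18 ⊕ 0x75 = 0x57.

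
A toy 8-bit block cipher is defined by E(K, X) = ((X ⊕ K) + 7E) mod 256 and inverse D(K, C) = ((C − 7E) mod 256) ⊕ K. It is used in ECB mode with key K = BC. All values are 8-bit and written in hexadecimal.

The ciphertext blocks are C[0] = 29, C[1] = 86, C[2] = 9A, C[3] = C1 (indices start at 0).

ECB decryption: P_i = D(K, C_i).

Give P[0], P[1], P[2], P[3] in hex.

P[0]: D(K, 29) = 17.
P[1]: D(K, 86) = B4.
P[2]: D(K, 9A) = A0.
P[3]: D(K, C1) = FF.

P[0] = 17, P[1] = B4, P[2] = A0, P[3] = FF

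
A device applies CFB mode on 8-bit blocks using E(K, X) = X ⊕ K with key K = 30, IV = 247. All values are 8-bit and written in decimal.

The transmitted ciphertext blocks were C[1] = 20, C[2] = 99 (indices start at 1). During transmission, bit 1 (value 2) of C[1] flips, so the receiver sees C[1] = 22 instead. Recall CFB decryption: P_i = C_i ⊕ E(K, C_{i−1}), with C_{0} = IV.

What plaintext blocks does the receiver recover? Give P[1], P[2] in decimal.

P[1] = 255, P[2] = 107

Only C[1] changed, to 22. In CFB, a change in C_i flips the same bit in P_i and garbles P_{i+1}. Decrypting the received ciphertext:
P[1]: E(K, 247) = 233; 22 ⊕ 233 = 255.
P[2]: E(K, 22) = 8; 99 ⊕ 8 = 107.
Blocks that differ from the original plaintext: P[1], P[2].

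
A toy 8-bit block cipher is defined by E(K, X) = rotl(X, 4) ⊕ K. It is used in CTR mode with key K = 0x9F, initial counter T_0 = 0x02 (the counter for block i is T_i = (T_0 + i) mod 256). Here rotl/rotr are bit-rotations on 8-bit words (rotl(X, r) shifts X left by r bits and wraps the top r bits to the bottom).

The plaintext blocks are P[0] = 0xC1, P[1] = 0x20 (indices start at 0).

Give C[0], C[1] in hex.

CTR encryption: S_i = E(K, T_i) where T_i is the counter for block i; C_i = P_i ⊕ S_i.
C[0]: T = 0x02, S = E(K, T) = 0xBF; 0xC1 ⊕ 0xBF = 0x7E.
C[1]: T = 0x03, S = E(K, T) = 0xAF; 0x20 ⊕ 0xAF = 0x8F.

C[0] = 0x7E, C[1] = 0x8F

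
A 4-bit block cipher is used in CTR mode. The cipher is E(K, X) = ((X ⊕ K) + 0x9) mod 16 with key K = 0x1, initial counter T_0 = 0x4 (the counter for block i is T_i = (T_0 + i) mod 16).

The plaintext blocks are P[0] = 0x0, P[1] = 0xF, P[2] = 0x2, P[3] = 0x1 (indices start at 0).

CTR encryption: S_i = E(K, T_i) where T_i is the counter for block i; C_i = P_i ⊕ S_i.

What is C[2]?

C[2] = 0x2

C[0]: T = 0x4, S = E(K, T) = 0xE; 0x0 ⊕ 0xE = 0xE.
C[1]: T = 0x5, S = E(K, T) = 0xD; 0xF ⊕ 0xD = 0x2.
C[2]: T = 0x6, S = E(K, T) = 0x0; 0x2 ⊕ 0x0 = 0x2.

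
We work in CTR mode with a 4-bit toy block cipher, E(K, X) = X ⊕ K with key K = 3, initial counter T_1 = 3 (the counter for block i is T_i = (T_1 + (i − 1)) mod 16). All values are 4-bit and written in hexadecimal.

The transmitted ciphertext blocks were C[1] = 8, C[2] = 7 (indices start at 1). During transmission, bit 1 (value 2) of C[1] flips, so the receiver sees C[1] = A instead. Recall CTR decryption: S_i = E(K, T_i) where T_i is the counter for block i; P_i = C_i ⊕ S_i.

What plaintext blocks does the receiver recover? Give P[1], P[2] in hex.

Only C[1] changed, to A. In CTR, a change in C_i flips the same bit in P_i only; the keystream is unaffected. Decrypting the received ciphertext:
P[1]: T = 3, S = E(K, T) = 0; A ⊕ 0 = A.
P[2]: T = 4, S = E(K, T) = 7; 7 ⊕ 7 = 0.
Blocks that differ from the original plaintext: P[1].

P[1] = A, P[2] = 0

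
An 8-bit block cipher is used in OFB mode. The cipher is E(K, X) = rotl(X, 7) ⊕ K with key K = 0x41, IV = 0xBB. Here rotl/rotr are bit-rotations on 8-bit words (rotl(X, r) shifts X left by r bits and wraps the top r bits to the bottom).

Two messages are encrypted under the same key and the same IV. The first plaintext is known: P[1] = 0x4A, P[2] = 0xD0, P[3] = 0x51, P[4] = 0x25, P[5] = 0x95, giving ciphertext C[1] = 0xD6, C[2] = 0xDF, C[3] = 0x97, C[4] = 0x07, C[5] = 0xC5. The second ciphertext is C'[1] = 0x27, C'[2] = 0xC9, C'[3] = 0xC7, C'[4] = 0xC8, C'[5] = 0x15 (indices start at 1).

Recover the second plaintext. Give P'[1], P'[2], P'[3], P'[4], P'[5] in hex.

P'[1] = 0xBB, P'[2] = 0xC6, P'[3] = 0x01, P'[4] = 0xEA, P'[5] = 0x45

In OFB with a reused IV, both messages share the same keystream S_i, so C_i ⊕ C'_i = P_i ⊕ P'_i and thus P'_i = P_i ⊕ C_i ⊕ C'_i.
P'[1]: 0x4A ⊕ 0xD6 ⊕ 0x27 = 0xBB.
P'[2]: 0xD0 ⊕ 0xDF ⊕ 0xC9 = 0xC6.
P'[3]: 0x51 ⊕ 0x97 ⊕ 0xC7 = 0x01.
P'[4]: 0x25 ⊕ 0x07 ⊕ 0xC8 = 0xEA.
P'[5]: 0x95 ⊕ 0xC5 ⊕ 0x15 = 0x45.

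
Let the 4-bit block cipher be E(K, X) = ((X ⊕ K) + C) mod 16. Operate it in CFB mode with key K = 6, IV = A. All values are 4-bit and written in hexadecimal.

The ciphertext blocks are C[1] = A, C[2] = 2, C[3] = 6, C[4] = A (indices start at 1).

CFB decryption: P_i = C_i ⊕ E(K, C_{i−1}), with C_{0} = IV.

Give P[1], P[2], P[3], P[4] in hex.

P[1] = 2, P[2] = A, P[3] = 6, P[4] = 6

P[1]: E(K, A) = 8; A ⊕ 8 = 2.
P[2]: E(K, A) = 8; 2 ⊕ 8 = A.
P[3]: E(K, 2) = 0; 6 ⊕ 0 = 6.
P[4]: E(K, 6) = C; A ⊕ C = 6.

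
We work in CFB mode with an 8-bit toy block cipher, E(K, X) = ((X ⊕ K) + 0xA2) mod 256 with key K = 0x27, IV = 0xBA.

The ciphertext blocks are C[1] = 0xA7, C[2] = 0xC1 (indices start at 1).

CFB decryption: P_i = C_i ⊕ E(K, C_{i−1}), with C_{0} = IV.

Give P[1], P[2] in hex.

P[1]: E(K, 0xBA) = 0x3F; 0xA7 ⊕ 0x3F = 0x98.
P[2]: E(K, 0xA7) = 0x22; 0xC1 ⊕ 0x22 = 0xE3.

P[1] = 0x98, P[2] = 0xE3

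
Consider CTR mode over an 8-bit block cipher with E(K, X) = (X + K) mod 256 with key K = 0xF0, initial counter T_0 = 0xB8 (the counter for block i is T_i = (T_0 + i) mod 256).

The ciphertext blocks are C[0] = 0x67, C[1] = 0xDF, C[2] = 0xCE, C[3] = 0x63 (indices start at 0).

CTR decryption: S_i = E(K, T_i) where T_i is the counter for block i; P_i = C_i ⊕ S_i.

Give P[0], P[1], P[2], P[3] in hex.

P[0] = 0xCF, P[1] = 0x76, P[2] = 0x64, P[3] = 0xC8

P[0]: T = 0xB8, S = E(K, T) = 0xA8; 0x67 ⊕ 0xA8 = 0xCF.
P[1]: T = 0xB9, S = E(K, T) = 0xA9; 0xDF ⊕ 0xA9 = 0x76.
P[2]: T = 0xBA, S = E(K, T) = 0xAA; 0xCE ⊕ 0xAA = 0x64.
P[3]: T = 0xBB, S = E(K, T) = 0xAB; 0x63 ⊕ 0xAB = 0xC8.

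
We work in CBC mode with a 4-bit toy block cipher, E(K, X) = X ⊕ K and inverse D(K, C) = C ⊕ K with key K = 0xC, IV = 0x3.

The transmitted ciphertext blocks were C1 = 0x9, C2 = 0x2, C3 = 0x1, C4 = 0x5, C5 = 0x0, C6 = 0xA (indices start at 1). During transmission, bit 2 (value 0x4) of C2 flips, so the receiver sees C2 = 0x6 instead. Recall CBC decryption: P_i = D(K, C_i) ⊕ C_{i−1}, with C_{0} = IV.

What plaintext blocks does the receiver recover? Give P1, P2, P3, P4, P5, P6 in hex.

Only C2 changed, to 0x6. In CBC, a change in C_i garbles P_i and flips the same bit in P_{i+1}. Decrypting the received ciphertext:
P1: D(K, 0x9) = 0x5; 0x5 ⊕ 0x3 = 0x6.
P2: D(K, 0x6) = 0xA; 0xA ⊕ 0x9 = 0x3.
P3: D(K, 0x1) = 0xD; 0xD ⊕ 0x6 = 0xB.
P4: D(K, 0x5) = 0x9; 0x9 ⊕ 0x1 = 0x8.
P5: D(K, 0x0) = 0xC; 0xC ⊕ 0x5 = 0x9.
P6: D(K, 0xA) = 0x6; 0x6 ⊕ 0x0 = 0x6.
Blocks that differ from the original plaintext: P2, P3.

P1 = 0x6, P2 = 0x3, P3 = 0xB, P4 = 0x8, P5 = 0x9, P6 = 0x6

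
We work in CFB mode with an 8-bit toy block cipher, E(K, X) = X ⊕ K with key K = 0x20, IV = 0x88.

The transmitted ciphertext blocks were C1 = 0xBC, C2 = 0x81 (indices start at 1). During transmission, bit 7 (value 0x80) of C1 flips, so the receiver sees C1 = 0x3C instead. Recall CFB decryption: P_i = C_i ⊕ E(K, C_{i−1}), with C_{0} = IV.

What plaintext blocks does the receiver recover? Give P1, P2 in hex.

Only C1 changed, to 0x3C. In CFB, a change in C_i flips the same bit in P_i and garbles P_{i+1}. Decrypting the received ciphertext:
P1: E(K, 0x88) = 0xA8; 0x3C ⊕ 0xA8 = 0x94.
P2: E(K, 0x3C) = 0x1C; 0x81 ⊕ 0x1C = 0x9D.
Blocks that differ from the original plaintext: P1, P2.

P1 = 0x94, P2 = 0x9D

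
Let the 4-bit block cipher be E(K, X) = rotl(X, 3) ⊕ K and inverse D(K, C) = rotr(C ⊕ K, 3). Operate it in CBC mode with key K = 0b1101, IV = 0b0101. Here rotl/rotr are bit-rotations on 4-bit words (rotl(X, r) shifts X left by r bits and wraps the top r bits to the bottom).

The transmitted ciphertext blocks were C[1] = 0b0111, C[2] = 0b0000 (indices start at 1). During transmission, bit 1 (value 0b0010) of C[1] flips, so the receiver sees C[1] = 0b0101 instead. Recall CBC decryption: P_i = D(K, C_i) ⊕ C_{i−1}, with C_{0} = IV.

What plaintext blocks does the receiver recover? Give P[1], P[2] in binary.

P[1] = 0b0100, P[2] = 0b1110

Only C[1] changed, to 0b0101. In CBC, a change in C_i garbles P_i and flips the same bit in P_{i+1}. Decrypting the received ciphertext:
P[1]: D(K, 0b0101) = 0b0001; 0b0001 ⊕ 0b0101 = 0b0100.
P[2]: D(K, 0b0000) = 0b1011; 0b1011 ⊕ 0b0101 = 0b1110.
Blocks that differ from the original plaintext: P[1], P[2].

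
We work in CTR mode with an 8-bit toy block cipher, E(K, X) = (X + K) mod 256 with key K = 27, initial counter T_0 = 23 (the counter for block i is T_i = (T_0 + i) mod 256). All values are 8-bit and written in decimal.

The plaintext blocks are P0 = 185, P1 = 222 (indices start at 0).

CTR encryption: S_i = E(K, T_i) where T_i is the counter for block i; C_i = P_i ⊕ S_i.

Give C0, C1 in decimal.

C0: T = 23, S = E(K, T) = 50; 185 ⊕ 50 = 139.
C1: T = 24, S = E(K, T) = 51; 222 ⊕ 51 = 237.

C0 = 139, C1 = 237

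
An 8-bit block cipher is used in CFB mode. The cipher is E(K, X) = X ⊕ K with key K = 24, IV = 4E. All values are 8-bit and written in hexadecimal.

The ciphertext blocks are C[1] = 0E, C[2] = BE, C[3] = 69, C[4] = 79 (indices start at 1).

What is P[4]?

P[4] = 34

CFB decryption: P_i = C_i ⊕ E(K, C_{i−1}), with C_{0} = IV.
P[4]: E(K, 69) = 4D; 79 ⊕ 4D = 34.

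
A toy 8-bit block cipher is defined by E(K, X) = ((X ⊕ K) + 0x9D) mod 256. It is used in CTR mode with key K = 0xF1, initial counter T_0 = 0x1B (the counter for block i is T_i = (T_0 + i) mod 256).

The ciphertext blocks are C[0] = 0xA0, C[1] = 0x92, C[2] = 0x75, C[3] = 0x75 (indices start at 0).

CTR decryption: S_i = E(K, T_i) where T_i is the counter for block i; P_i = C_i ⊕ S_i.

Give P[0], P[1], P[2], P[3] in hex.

P[0]: T = 0x1B, S = E(K, T) = 0x87; 0xA0 ⊕ 0x87 = 0x27.
P[1]: T = 0x1C, S = E(K, T) = 0x8A; 0x92 ⊕ 0x8A = 0x18.
P[2]: T = 0x1D, S = E(K, T) = 0x89; 0x75 ⊕ 0x89 = 0xFC.
P[3]: T = 0x1E, S = E(K, T) = 0x8C; 0x75 ⊕ 0x8C = 0xF9.

P[0] = 0x27, P[1] = 0x18, P[2] = 0xFC, P[3] = 0xF9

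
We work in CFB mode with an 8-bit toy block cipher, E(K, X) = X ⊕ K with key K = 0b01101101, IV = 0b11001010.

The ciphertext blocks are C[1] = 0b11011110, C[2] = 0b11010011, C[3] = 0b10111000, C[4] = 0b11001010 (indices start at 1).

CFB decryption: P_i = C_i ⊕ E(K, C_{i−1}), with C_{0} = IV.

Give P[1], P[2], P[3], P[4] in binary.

P[1]: E(K, 0b11001010) = 0b10100111; 0b11011110 ⊕ 0b10100111 = 0b01111001.
P[2]: E(K, 0b11011110) = 0b10110011; 0b11010011 ⊕ 0b10110011 = 0b01100000.
P[3]: E(K, 0b11010011) = 0b10111110; 0b10111000 ⊕ 0b10111110 = 0b00000110.
P[4]: E(K, 0b10111000) = 0b11010101; 0b11001010 ⊕ 0b11010101 = 0b00011111.

P[1] = 0b01111001, P[2] = 0b01100000, P[3] = 0b00000110, P[4] = 0b00011111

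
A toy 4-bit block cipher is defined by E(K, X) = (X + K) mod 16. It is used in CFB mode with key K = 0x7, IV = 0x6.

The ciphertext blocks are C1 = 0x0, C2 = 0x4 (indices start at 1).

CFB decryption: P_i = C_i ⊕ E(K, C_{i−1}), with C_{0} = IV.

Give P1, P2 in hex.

P1 = 0xD, P2 = 0x3

P1: E(K, 0x6) = 0xD; 0x0 ⊕ 0xD = 0xD.
P2: E(K, 0x0) = 0x7; 0x4 ⊕ 0x7 = 0x3.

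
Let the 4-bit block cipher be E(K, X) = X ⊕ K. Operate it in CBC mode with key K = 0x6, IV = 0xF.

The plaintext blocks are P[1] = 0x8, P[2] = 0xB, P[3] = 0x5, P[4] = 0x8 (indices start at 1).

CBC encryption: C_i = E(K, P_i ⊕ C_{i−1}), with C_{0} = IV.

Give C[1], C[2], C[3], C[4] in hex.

C[1]: P[1] ⊕ 0xF = 0x7; E(K, 0x7) = 0x1.
C[2]: P[2] ⊕ 0x1 = 0xA; E(K, 0xA) = 0xC.
C[3]: P[3] ⊕ 0xC = 0x9; E(K, 0x9) = 0xF.
C[4]: P[4] ⊕ 0xF = 0x7; E(K, 0x7) = 0x1.

C[1] = 0x1, C[2] = 0xC, C[3] = 0xF, C[4] = 0x1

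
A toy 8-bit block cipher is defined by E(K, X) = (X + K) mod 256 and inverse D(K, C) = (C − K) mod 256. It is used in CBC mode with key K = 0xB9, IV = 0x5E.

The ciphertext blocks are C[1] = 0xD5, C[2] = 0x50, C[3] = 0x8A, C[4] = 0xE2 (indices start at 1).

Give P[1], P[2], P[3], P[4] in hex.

CBC decryption: P_i = D(K, C_i) ⊕ C_{i−1}, with C_{0} = IV.
P[1]: D(K, 0xD5) = 0x1C; 0x1C ⊕ 0x5E = 0x42.
P[2]: D(K, 0x50) = 0x97; 0x97 ⊕ 0xD5 = 0x42.
P[3]: D(K, 0x8A) = 0xD1; 0xD1 ⊕ 0x50 = 0x81.
P[4]: D(K, 0xE2) = 0x29; 0x29 ⊕ 0x8A = 0xA3.

P[1] = 0x42, P[2] = 0x42, P[3] = 0x81, P[4] = 0xA3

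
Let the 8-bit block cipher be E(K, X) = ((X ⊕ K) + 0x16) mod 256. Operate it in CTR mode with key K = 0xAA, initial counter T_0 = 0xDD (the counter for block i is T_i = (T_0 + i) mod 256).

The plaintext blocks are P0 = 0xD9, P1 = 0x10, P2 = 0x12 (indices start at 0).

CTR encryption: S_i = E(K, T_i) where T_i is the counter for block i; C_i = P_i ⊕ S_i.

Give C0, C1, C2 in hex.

C0 = 0x54, C1 = 0x9A, C2 = 0x99

C0: T = 0xDD, S = E(K, T) = 0x8D; 0xD9 ⊕ 0x8D = 0x54.
C1: T = 0xDE, S = E(K, T) = 0x8A; 0x10 ⊕ 0x8A = 0x9A.
C2: T = 0xDF, S = E(K, T) = 0x8B; 0x12 ⊕ 0x8B = 0x99.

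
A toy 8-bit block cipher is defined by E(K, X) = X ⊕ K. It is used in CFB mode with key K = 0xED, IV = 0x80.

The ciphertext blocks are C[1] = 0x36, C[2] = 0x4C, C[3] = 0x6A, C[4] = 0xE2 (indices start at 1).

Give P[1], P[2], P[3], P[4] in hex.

P[1] = 0x5B, P[2] = 0x97, P[3] = 0xCB, P[4] = 0x65

CFB decryption: P_i = C_i ⊕ E(K, C_{i−1}), with C_{0} = IV.
P[1]: E(K, 0x80) = 0x6D; 0x36 ⊕ 0x6D = 0x5B.
P[2]: E(K, 0x36) = 0xDB; 0x4C ⊕ 0xDB = 0x97.
P[3]: E(K, 0x4C) = 0xA1; 0x6A ⊕ 0xA1 = 0xCB.
P[4]: E(K, 0x6A) = 0x87; 0xE2 ⊕ 0x87 = 0x65.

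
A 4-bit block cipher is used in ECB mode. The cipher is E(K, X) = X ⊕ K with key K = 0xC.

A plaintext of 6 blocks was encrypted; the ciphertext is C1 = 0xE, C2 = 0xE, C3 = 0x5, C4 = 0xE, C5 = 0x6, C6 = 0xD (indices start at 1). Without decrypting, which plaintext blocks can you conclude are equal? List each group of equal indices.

P1 = P2 = P4

ECB encrypts each block independently with the same key, so equal ciphertext blocks imply equal plaintext blocks.
C1 = C2 = C4 = 0xE, so P1 = P2 = P4.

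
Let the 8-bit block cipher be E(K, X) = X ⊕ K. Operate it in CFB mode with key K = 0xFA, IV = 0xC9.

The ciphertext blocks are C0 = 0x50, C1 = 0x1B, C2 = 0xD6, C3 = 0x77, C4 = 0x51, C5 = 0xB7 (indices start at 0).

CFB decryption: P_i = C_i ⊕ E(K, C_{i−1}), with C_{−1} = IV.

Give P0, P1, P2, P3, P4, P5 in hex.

P0: E(K, 0xC9) = 0x33; 0x50 ⊕ 0x33 = 0x63.
P1: E(K, 0x50) = 0xAA; 0x1B ⊕ 0xAA = 0xB1.
P2: E(K, 0x1B) = 0xE1; 0xD6 ⊕ 0xE1 = 0x37.
P3: E(K, 0xD6) = 0x2C; 0x77 ⊕ 0x2C = 0x5B.
P4: E(K, 0x77) = 0x8D; 0x51 ⊕ 0x8D = 0xDC.
P5: E(K, 0x51) = 0xAB; 0xB7 ⊕ 0xAB = 0x1C.

P0 = 0x63, P1 = 0xB1, P2 = 0x37, P3 = 0x5B, P4 = 0xDC, P5 = 0x1C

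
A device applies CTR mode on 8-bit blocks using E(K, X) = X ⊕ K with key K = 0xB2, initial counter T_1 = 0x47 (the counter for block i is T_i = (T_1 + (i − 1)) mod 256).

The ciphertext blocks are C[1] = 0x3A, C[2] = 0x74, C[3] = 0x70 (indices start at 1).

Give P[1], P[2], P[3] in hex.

P[1] = 0xCF, P[2] = 0x8E, P[3] = 0x8B

CTR decryption: S_i = E(K, T_i) where T_i is the counter for block i; P_i = C_i ⊕ S_i.
P[1]: T = 0x47, S = E(K, T) = 0xF5; 0x3A ⊕ 0xF5 = 0xCF.
P[2]: T = 0x48, S = E(K, T) = 0xFA; 0x74 ⊕ 0xFA = 0x8E.
P[3]: T = 0x49, S = E(K, T) = 0xFB; 0x70 ⊕ 0xFB = 0x8B.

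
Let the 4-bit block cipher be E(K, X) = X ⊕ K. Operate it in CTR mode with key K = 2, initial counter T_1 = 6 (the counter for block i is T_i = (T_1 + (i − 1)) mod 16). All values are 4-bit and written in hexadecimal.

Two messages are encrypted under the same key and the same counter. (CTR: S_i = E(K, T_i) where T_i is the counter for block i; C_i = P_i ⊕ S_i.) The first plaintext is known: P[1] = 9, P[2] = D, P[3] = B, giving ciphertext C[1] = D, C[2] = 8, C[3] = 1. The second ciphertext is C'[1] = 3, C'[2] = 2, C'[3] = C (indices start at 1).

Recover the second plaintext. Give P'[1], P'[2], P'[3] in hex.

In CTR with a reused counter, both messages share the same keystream S_i, so C_i ⊕ C'_i = P_i ⊕ P'_i and thus P'_i = P_i ⊕ C_i ⊕ C'_i.
P'[1]: 9 ⊕ D ⊕ 3 = 7.
P'[2]: D ⊕ 8 ⊕ 2 = 7.
P'[3]: B ⊕ 1 ⊕ C = 6.

P'[1] = 7, P'[2] = 7, P'[3] = 6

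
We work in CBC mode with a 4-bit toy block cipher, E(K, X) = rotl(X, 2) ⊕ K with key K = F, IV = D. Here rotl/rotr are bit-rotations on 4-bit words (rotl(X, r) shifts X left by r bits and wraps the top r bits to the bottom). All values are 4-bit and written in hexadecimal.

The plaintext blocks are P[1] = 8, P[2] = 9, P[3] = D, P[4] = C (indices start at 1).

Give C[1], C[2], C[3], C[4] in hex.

CBC encryption: C_i = E(K, P_i ⊕ C_{i−1}), with C_{0} = IV.
C[1]: P[1] ⊕ D = 5; E(K, 5) = A.
C[2]: P[2] ⊕ A = 3; E(K, 3) = 3.
C[3]: P[3] ⊕ 3 = E; E(K, E) = 4.
C[4]: P[4] ⊕ 4 = 8; E(K, 8) = D.

C[1] = A, C[2] = 3, C[3] = 4, C[4] = D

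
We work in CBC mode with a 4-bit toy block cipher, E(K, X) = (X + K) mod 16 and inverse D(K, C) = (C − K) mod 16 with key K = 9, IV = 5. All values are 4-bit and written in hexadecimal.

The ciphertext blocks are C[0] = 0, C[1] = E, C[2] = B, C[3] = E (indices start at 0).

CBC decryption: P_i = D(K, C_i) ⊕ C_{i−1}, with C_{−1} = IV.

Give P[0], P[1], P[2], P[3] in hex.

P[0] = 2, P[1] = 5, P[2] = C, P[3] = E

P[0]: D(K, 0) = 7; 7 ⊕ 5 = 2.
P[1]: D(K, E) = 5; 5 ⊕ 0 = 5.
P[2]: D(K, B) = 2; 2 ⊕ E = C.
P[3]: D(K, E) = 5; 5 ⊕ B = E.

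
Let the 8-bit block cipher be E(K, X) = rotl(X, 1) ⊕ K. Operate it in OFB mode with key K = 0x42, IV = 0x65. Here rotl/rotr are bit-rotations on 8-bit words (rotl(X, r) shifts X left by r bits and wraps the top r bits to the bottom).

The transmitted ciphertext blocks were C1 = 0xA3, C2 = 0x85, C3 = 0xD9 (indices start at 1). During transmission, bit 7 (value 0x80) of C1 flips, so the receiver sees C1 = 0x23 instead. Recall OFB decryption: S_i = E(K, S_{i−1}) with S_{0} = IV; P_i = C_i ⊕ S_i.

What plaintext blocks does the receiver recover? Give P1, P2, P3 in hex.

Only C1 changed, to 0x23. In OFB, a change in C_i flips the same bit in P_i only; the keystream is unaffected. Decrypting the received ciphertext:
P1: S = E(K, 0x65) = 0x88; 0x23 ⊕ 0x88 = 0xAB.
P2: S = E(K, 0x88) = 0x53; 0x85 ⊕ 0x53 = 0xD6.
P3: S = E(K, 0x53) = 0xE4; 0xD9 ⊕ 0xE4 = 0x3D.
Blocks that differ from the original plaintext: P1.

P1 = 0xAB, P2 = 0xD6, P3 = 0x3D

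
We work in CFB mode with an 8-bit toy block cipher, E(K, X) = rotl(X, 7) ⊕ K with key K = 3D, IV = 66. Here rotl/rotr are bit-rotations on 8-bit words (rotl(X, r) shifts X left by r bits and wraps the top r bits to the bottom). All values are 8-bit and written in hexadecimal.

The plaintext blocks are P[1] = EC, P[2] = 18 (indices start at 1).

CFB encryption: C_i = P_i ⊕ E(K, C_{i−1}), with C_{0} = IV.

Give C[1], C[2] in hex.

C[1] = E2, C[2] = 54

C[1]: E(K, 66) = 0E; EC ⊕ 0E = E2.
C[2]: E(K, E2) = 4C; 18 ⊕ 4C = 54.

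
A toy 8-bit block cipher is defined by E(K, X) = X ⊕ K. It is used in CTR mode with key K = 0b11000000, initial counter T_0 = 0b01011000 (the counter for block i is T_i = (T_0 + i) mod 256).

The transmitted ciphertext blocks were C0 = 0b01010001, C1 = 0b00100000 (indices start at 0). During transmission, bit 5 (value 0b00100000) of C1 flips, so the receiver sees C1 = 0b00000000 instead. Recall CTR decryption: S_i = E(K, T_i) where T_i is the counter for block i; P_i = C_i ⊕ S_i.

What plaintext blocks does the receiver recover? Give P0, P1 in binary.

P0 = 0b11001001, P1 = 0b10011001

Only C1 changed, to 0b00000000. In CTR, a change in C_i flips the same bit in P_i only; the keystream is unaffected. Decrypting the received ciphertext:
P0: T = 0b01011000, S = E(K, T) = 0b10011000; 0b01010001 ⊕ 0b10011000 = 0b11001001.
P1: T = 0b01011001, S = E(K, T) = 0b10011001; 0b00000000 ⊕ 0b10011001 = 0b10011001.
Blocks that differ from the original plaintext: P1.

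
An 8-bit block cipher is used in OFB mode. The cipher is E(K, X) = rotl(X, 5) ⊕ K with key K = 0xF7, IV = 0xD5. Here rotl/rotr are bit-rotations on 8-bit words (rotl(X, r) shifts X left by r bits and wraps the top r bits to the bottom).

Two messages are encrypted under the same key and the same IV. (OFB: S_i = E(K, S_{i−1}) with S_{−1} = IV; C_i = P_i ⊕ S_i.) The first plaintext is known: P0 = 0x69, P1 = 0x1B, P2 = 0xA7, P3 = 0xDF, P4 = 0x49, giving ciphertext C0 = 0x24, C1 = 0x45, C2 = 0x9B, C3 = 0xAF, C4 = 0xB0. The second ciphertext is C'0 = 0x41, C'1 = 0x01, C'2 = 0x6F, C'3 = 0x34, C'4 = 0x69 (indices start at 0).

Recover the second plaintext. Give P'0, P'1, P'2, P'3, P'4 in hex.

P'0 = 0x0C, P'1 = 0x5F, P'2 = 0x53, P'3 = 0x44, P'4 = 0x90

In OFB with a reused IV, both messages share the same keystream S_i, so C_i ⊕ C'_i = P_i ⊕ P'_i and thus P'_i = P_i ⊕ C_i ⊕ C'_i.
P'0: 0x69 ⊕ 0x24 ⊕ 0x41 = 0x0C.
P'1: 0x1B ⊕ 0x45 ⊕ 0x01 = 0x5F.
P'2: 0xA7 ⊕ 0x9B ⊕ 0x6F = 0x53.
P'3: 0xDF ⊕ 0xAF ⊕ 0x34 = 0x44.
P'4: 0x49 ⊕ 0xB0 ⊕ 0x69 = 0x90.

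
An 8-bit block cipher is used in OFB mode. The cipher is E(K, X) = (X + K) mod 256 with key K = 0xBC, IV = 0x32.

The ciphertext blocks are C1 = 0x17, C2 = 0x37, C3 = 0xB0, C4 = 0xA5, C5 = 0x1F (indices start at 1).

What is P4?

OFB decryption: S_i = E(K, S_{i−1}) with S_{0} = IV; P_i = C_i ⊕ S_i.
P1: S = E(K, 0x32) = 0xEE; 0x17 ⊕ 0xEE = 0xF9.
P2: S = E(K, 0xEE) = 0xAA; 0x37 ⊕ 0xAA = 0x9D.
P3: S = E(K, 0xAA) = 0x66; 0xB0 ⊕ 0x66 = 0xD6.
P4: S = E(K, 0x66) = 0x22; 0xA5 ⊕ 0x22 = 0x87.

P4 = 0x87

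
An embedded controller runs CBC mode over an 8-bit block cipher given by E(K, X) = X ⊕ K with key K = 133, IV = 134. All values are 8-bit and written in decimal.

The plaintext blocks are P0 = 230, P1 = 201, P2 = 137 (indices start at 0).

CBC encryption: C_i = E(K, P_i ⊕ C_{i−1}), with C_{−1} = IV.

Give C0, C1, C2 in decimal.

C0 = 229, C1 = 169, C2 = 165

C0: P0 ⊕ 134 = 96; E(K, 96) = 229.
C1: P1 ⊕ 229 = 44; E(K, 44) = 169.
C2: P2 ⊕ 169 = 32; E(K, 32) = 165.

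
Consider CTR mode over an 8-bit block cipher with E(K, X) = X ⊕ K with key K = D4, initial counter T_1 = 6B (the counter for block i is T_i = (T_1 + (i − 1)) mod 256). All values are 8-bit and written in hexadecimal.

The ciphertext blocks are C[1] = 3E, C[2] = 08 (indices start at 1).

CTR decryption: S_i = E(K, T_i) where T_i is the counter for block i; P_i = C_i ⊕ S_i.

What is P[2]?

P[2]: T = 6C, S = E(K, T) = B8; 08 ⊕ B8 = B0.

P[2] = B0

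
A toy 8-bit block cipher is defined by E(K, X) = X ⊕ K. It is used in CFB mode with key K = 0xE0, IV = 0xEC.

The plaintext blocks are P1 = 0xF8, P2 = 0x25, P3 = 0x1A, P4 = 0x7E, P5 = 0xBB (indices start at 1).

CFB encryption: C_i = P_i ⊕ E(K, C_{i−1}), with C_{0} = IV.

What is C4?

C4 = 0x55

C1: E(K, 0xEC) = 0x0C; 0xF8 ⊕ 0x0C = 0xF4.
C2: E(K, 0xF4) = 0x14; 0x25 ⊕ 0x14 = 0x31.
C3: E(K, 0x31) = 0xD1; 0x1A ⊕ 0xD1 = 0xCB.
C4: E(K, 0xCB) = 0x2B; 0x7E ⊕ 0x2B = 0x55.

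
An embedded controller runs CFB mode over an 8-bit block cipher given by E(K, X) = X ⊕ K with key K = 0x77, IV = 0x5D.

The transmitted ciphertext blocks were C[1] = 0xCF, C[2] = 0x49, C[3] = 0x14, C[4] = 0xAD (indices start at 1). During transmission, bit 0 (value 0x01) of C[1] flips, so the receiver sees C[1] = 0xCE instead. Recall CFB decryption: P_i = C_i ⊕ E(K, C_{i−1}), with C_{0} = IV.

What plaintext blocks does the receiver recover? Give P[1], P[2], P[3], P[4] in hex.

Only C[1] changed, to 0xCE. In CFB, a change in C_i flips the same bit in P_i and garbles P_{i+1}. Decrypting the received ciphertext:
P[1]: E(K, 0x5D) = 0x2A; 0xCE ⊕ 0x2A = 0xE4.
P[2]: E(K, 0xCE) = 0xB9; 0x49 ⊕ 0xB9 = 0xF0.
P[3]: E(K, 0x49) = 0x3E; 0x14 ⊕ 0x3E = 0x2A.
P[4]: E(K, 0x14) = 0x63; 0xAD ⊕ 0x63 = 0xCE.
Blocks that differ from the original plaintext: P[1], P[2].

P[1] = 0xE4, P[2] = 0xF0, P[3] = 0x2A, P[4] = 0xCE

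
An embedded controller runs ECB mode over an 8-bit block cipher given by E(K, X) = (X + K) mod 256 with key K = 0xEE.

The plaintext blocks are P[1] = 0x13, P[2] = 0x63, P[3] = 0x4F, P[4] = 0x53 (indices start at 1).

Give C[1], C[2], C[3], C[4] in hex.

ECB encryption: C_i = E(K, P_i).
C[1]: E(K, 0x13) = 0x01.
C[2]: E(K, 0x63) = 0x51.
C[3]: E(K, 0x4F) = 0x3D.
C[4]: E(K, 0x53) = 0x41.

C[1] = 0x01, C[2] = 0x51, C[3] = 0x3D, C[4] = 0x41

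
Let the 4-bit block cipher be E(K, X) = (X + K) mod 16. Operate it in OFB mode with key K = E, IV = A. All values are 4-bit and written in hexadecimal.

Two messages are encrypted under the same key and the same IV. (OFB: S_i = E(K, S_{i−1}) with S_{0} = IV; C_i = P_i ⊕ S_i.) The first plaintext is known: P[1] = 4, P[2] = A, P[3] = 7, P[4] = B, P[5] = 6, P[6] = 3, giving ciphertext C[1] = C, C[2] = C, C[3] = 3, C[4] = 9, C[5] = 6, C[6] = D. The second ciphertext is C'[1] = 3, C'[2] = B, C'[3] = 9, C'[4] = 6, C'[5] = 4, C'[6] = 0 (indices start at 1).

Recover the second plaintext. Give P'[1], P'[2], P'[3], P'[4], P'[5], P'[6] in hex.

P'[1] = B, P'[2] = D, P'[3] = D, P'[4] = 4, P'[5] = 4, P'[6] = E

In OFB with a reused IV, both messages share the same keystream S_i, so C_i ⊕ C'_i = P_i ⊕ P'_i and thus P'_i = P_i ⊕ C_i ⊕ C'_i.
P'[1]: 4 ⊕ C ⊕ 3 = B.
P'[2]: A ⊕ C ⊕ B = D.
P'[3]: 7 ⊕ 3 ⊕ 9 = D.
P'[4]: B ⊕ 9 ⊕ 6 = 4.
P'[5]: 6 ⊕ 6 ⊕ 4 = 4.
P'[6]: 3 ⊕ D ⊕ 0 = E.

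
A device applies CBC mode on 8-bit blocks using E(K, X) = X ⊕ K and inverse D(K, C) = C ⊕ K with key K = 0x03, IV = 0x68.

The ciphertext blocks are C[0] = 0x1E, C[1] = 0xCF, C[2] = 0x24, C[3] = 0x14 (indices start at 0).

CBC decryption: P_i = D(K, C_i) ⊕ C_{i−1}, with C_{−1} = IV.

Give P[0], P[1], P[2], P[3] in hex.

P[0] = 0x75, P[1] = 0xD2, P[2] = 0xE8, P[3] = 0x33

P[0]: D(K, 0x1E) = 0x1D; 0x1D ⊕ 0x68 = 0x75.
P[1]: D(K, 0xCF) = 0xCC; 0xCC ⊕ 0x1E = 0xD2.
P[2]: D(K, 0x24) = 0x27; 0x27 ⊕ 0xCF = 0xE8.
P[3]: D(K, 0x14) = 0x17; 0x17 ⊕ 0x24 = 0x33.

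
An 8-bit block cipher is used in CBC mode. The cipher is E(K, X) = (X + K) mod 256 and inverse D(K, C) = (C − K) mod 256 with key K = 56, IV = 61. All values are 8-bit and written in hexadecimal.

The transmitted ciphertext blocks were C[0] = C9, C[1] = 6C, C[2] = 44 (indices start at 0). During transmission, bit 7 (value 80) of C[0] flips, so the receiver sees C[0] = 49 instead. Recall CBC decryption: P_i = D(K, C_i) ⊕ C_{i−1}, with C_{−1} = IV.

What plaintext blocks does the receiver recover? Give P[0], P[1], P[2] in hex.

P[0] = 92, P[1] = 5F, P[2] = 82

Only C[0] changed, to 49. In CBC, a change in C_i garbles P_i and flips the same bit in P_{i+1}. Decrypting the received ciphertext:
P[0]: D(K, 49) = F3; F3 ⊕ 61 = 92.
P[1]: D(K, 6C) = 16; 16 ⊕ 49 = 5F.
P[2]: D(K, 44) = EE; EE ⊕ 6C = 82.
Blocks that differ from the original plaintext: P[0], P[1].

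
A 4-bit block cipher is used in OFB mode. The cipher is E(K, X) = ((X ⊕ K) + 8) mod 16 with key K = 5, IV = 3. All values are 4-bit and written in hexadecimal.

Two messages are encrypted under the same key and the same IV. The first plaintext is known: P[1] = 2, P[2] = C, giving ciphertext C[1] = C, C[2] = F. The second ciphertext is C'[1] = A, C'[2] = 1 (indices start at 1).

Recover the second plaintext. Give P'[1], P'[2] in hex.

In OFB with a reused IV, both messages share the same keystream S_i, so C_i ⊕ C'_i = P_i ⊕ P'_i and thus P'_i = P_i ⊕ C_i ⊕ C'_i.
P'[1]: 2 ⊕ C ⊕ A = 4.
P'[2]: C ⊕ F ⊕ 1 = 2.

P'[1] = 4, P'[2] = 2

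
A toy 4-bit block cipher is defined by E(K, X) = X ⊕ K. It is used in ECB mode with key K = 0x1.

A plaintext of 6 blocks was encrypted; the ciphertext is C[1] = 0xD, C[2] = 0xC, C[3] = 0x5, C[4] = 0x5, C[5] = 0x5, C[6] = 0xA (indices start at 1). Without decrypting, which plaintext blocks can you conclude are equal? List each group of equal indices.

P[3] = P[4] = P[5]

ECB encrypts each block independently with the same key, so equal ciphertext blocks imply equal plaintext blocks.
C[3] = C[4] = C[5] = 0x5, so P[3] = P[4] = P[5].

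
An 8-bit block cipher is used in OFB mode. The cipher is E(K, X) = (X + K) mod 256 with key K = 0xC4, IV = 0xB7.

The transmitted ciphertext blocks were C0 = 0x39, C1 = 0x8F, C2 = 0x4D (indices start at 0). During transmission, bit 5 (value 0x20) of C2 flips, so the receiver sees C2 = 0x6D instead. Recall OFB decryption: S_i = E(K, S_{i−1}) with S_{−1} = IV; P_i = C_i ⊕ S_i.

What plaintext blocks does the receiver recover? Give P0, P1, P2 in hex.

P0 = 0x42, P1 = 0xB0, P2 = 0x6E

Only C2 changed, to 0x6D. In OFB, a change in C_i flips the same bit in P_i only; the keystream is unaffected. Decrypting the received ciphertext:
P0: S = E(K, 0xB7) = 0x7B; 0x39 ⊕ 0x7B = 0x42.
P1: S = E(K, 0x7B) = 0x3F; 0x8F ⊕ 0x3F = 0xB0.
P2: S = E(K, 0x3F) = 0x03; 0x6D ⊕ 0x03 = 0x6E.
Blocks that differ from the original plaintext: P2.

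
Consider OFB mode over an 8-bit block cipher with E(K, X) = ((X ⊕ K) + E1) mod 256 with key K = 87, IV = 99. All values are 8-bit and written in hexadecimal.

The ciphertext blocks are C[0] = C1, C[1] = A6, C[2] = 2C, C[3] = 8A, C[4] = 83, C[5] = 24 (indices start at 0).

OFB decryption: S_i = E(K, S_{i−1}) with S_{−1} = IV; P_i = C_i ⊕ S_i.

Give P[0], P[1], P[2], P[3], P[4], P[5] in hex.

P[0]: S = E(K, 99) = FF; C1 ⊕ FF = 3E.
P[1]: S = E(K, FF) = 59; A6 ⊕ 59 = FF.
P[2]: S = E(K, 59) = BF; 2C ⊕ BF = 93.
P[3]: S = E(K, BF) = 19; 8A ⊕ 19 = 93.
P[4]: S = E(K, 19) = 7F; 83 ⊕ 7F = FC.
P[5]: S = E(K, 7F) = D9; 24 ⊕ D9 = FD.

P[0] = 3E, P[1] = FF, P[2] = 93, P[3] = 93, P[4] = FC, P[5] = FD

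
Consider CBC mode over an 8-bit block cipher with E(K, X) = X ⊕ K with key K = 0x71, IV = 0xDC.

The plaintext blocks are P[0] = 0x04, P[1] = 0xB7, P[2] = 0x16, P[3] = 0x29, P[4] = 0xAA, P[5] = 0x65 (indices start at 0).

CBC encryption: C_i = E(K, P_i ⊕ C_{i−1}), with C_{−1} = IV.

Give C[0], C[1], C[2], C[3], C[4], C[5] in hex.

C[0]: P[0] ⊕ 0xDC = 0xD8; E(K, 0xD8) = 0xA9.
C[1]: P[1] ⊕ 0xA9 = 0x1E; E(K, 0x1E) = 0x6F.
C[2]: P[2] ⊕ 0x6F = 0x79; E(K, 0x79) = 0x08.
C[3]: P[3] ⊕ 0x08 = 0x21; E(K, 0x21) = 0x50.
C[4]: P[4] ⊕ 0x50 = 0xFA; E(K, 0xFA) = 0x8B.
C[5]: P[5] ⊕ 0x8B = 0xEE; E(K, 0xEE) = 0x9F.

C[0] = 0xA9, C[1] = 0x6F, C[2] = 0x08, C[3] = 0x50, C[4] = 0x8B, C[5] = 0x9F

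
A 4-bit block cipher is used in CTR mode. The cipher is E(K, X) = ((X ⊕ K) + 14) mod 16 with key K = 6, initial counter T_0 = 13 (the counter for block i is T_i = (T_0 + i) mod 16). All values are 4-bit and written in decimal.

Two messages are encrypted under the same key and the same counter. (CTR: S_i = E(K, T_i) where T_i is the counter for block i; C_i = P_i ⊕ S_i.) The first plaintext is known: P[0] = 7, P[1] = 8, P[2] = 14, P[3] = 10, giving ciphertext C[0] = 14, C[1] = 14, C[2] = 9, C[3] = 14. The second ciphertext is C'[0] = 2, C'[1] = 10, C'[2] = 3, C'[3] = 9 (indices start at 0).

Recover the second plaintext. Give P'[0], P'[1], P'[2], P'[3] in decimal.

In CTR with a reused counter, both messages share the same keystream S_i, so C_i ⊕ C'_i = P_i ⊕ P'_i and thus P'_i = P_i ⊕ C_i ⊕ C'_i.
P'[0]: 7 ⊕ 14 ⊕ 2 = 11.
P'[1]: 8 ⊕ 14 ⊕ 10 = 12.
P'[2]: 14 ⊕ 9 ⊕ 3 = 4.
P'[3]: 10 ⊕ 14 ⊕ 9 = 13.

P'[0] = 11, P'[1] = 12, P'[2] = 4, P'[3] = 13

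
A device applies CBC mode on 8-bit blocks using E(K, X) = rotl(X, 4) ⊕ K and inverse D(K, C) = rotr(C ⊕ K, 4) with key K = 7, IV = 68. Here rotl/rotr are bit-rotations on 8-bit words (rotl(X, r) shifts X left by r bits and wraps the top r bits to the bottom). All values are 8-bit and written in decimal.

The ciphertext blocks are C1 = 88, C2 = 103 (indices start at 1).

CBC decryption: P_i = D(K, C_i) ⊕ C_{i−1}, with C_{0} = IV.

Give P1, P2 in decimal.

P1 = 177, P2 = 94

P1: D(K, 88) = 245; 245 ⊕ 68 = 177.
P2: D(K, 103) = 6; 6 ⊕ 88 = 94.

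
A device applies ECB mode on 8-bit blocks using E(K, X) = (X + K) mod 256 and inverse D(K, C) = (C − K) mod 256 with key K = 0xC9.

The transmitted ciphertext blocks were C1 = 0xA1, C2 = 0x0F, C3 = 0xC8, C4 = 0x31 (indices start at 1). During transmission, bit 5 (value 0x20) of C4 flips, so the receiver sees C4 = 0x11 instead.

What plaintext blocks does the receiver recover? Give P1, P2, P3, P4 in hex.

ECB decryption: P_i = D(K, C_i).
Only C4 changed, to 0x11. In ECB, a change in C_i affects only P_i. Decrypting the received ciphertext:
P1: D(K, 0xA1) = 0xD8.
P2: D(K, 0x0F) = 0x46.
P3: D(K, 0xC8) = 0xFF.
P4: D(K, 0x11) = 0x48.
Blocks that differ from the original plaintext: P4.

P1 = 0xD8, P2 = 0x46, P3 = 0xFF, P4 = 0x48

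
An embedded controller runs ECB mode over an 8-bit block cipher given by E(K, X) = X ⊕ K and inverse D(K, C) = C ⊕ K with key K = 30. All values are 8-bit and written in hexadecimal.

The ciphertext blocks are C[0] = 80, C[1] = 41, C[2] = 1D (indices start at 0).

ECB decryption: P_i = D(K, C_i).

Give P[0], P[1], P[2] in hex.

P[0] = B0, P[1] = 71, P[2] = 2D

P[0]: D(K, 80) = B0.
P[1]: D(K, 41) = 71.
P[2]: D(K, 1D) = 2D.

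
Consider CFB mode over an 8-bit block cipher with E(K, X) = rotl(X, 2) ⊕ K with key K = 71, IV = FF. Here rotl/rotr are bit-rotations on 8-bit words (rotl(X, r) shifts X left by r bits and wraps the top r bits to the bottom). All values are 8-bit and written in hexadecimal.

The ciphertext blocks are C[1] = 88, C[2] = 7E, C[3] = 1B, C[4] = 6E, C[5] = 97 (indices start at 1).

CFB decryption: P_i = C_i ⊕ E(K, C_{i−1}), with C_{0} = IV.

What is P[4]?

P[4] = 73

P[4]: E(K, 1B) = 1D; 6E ⊕ 1D = 73.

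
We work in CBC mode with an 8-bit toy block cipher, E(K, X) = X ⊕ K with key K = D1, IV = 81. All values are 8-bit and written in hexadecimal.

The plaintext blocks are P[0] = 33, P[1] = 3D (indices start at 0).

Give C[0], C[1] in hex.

C[0] = 63, C[1] = 8F

CBC encryption: C_i = E(K, P_i ⊕ C_{i−1}), with C_{−1} = IV.
C[0]: P[0] ⊕ 81 = B2; E(K, B2) = 63.
C[1]: P[1] ⊕ 63 = 5E; E(K, 5E) = 8F.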